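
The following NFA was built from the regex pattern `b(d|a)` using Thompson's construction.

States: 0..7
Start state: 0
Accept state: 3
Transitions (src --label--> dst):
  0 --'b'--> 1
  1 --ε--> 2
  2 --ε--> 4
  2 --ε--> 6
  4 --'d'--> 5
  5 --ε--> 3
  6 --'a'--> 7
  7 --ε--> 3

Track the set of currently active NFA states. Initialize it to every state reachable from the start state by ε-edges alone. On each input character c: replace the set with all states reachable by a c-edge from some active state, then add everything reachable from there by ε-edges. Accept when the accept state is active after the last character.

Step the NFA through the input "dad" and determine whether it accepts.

Answer: REJECT

Derivation:
initial (ε-close {0}): {0}
'd' @ 1: {}  — state set empty
rest 'ad' ignored (set empty)
end set {} — state 3 not in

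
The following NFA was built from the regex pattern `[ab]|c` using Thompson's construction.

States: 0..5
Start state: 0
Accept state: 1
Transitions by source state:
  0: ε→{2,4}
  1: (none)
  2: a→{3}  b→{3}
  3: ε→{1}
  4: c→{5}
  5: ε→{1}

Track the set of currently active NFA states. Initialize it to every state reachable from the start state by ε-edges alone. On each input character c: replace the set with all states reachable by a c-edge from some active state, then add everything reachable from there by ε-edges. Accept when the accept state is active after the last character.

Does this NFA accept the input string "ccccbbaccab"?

Answer: REJECT

Derivation:
S₀ = ε-closure({0}) = {0,2,4}
'c' @ 1: {1,5}  [accepting]
'c' @ 2: {}  — no active states
rest 'ccbbaccab' ignored (set empty)
end set {} — state 1 not in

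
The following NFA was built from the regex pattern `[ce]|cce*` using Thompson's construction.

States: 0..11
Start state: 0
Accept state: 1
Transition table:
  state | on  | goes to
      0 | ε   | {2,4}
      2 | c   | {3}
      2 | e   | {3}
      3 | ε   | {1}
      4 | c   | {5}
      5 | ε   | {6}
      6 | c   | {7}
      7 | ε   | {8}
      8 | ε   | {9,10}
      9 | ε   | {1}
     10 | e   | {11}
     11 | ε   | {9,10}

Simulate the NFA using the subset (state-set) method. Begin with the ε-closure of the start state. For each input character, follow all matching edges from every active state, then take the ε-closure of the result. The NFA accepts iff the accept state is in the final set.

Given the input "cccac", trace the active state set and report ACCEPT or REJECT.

Answer: REJECT

Trace:
S₀ = ε-closure({0}) = {0,2,4}
'c' @ 1: {1,3,5,6}  (accept∈set)
'c' @ 2: {1,7,8,9,10}  (accept∈set)
'c' @ 3: {}  — dead — no transitions
rest 'ac' ignored (set empty)
after full input: {}  (accept=1 not in)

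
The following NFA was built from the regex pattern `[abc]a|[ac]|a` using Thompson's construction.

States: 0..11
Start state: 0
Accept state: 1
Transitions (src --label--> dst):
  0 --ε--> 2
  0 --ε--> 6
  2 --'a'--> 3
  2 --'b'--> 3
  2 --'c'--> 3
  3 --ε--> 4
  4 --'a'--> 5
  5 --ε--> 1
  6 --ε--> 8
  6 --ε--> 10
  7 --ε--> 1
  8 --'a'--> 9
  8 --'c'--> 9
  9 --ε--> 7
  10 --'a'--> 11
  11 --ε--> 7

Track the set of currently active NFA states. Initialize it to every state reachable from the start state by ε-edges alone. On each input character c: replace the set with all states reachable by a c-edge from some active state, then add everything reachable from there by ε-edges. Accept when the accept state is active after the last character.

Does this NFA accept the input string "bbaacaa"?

Answer: REJECT

Trace:
S₀ = ε-closure({0}) = {0,2,6,8,10}
'b' @ 1: {3,4}
'b' @ 2: {}  — no active states
rest 'aacaa' ignored (set empty)
final: {}; accept 1 not in set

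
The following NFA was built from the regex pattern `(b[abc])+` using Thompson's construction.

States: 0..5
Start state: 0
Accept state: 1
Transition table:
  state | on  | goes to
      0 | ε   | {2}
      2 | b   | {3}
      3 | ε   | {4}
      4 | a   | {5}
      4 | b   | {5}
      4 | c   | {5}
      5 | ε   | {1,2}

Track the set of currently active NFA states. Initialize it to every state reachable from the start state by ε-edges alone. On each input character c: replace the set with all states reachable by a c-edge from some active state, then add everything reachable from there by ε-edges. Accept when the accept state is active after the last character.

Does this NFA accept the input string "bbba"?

S₀ = ε-closure({0}) = {0,2}
'b' @ 1: {3,4}
'b' @ 2: {1,2,5}  [accepting]
'b' @ 3: {3,4}
'a' @ 4: {1,2,5}  [accepting]
after full input: {1,2,5}  (accept=1 in)

Answer: ACCEPT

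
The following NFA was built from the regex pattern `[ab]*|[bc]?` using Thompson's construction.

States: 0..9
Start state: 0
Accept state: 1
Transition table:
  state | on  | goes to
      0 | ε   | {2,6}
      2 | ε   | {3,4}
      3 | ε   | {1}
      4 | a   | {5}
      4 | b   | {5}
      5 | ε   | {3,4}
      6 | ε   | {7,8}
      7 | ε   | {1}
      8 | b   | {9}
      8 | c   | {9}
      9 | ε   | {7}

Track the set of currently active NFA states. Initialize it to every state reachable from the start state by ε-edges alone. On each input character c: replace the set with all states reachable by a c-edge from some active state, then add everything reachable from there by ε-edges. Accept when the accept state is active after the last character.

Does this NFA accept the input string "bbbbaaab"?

Answer: ACCEPT

Trace:
S₀ = ε-closure({0}) = {0,1,2,3,4,6,7,8}
'b' @ 1: {1,3,4,5,7,9}  ✓accept
'b' @ 2: {1,3,4,5}  ✓accept
'b' @ 3: {1,3,4,5}  ✓accept
'b' @ 4: {1,3,4,5}  ✓accept
'a' @ 5: {1,3,4,5}  ✓accept
'a' @ 6: {1,3,4,5}  ✓accept
'a' @ 7: {1,3,4,5}  ✓accept
'b' @ 8: {1,3,4,5}  ✓accept
final: {1,3,4,5}; accept 1 in set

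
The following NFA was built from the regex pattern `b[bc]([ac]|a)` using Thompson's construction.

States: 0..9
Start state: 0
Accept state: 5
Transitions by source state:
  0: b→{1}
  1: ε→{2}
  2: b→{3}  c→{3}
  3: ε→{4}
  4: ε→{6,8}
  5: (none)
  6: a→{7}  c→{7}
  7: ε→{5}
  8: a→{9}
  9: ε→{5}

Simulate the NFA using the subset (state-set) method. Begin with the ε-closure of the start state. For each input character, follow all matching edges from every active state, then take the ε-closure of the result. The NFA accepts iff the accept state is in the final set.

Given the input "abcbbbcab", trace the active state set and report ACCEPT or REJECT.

S₀ = ε-closure({0}) = {0}
'a' @ 1: {}  — state set empty
rest 'bcbbbcab' ignored (set empty)
after full input: {}  (accept=5 not in)

Answer: REJECT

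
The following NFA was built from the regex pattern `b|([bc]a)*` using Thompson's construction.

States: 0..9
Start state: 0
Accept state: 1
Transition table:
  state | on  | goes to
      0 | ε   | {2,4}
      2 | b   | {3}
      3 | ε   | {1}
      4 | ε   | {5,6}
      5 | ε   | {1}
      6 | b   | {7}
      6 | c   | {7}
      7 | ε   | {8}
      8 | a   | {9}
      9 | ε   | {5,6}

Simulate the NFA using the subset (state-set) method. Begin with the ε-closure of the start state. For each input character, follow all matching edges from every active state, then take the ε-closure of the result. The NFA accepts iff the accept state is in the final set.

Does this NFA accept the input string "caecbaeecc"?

Answer: REJECT

Trace:
start: ε-closure({0}) = {0,1,2,4,5,6}
'c' @ 1: {7,8}
'a' @ 2: {1,5,6,9}  ✓accept
'e' @ 3: {}  — no active states
rest 'cbaeecc' ignored (set empty)
end set {} — state 1 not in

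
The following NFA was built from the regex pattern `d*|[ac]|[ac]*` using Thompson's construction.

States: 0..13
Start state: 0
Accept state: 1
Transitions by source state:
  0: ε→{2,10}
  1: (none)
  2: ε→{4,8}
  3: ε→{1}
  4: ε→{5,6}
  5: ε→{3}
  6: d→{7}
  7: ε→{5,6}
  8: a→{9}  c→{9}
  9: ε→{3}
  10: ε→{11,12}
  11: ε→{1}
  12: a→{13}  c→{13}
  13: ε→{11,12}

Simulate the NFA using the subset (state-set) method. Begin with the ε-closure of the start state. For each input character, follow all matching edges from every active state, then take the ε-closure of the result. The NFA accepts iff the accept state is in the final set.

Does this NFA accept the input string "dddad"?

S₀ = ε-closure({0}) = {0,1,2,3,4,5,6,8,10,11,12}
'd' @ 1: {1,3,5,6,7}  [accepting]
'd' @ 2: {1,3,5,6,7}  [accepting]
'd' @ 3: {1,3,5,6,7}  [accepting]
'a' @ 4: {}  — state set empty
rest 'd' ignored (set empty)
final: {}; accept 1 not in set

Answer: REJECT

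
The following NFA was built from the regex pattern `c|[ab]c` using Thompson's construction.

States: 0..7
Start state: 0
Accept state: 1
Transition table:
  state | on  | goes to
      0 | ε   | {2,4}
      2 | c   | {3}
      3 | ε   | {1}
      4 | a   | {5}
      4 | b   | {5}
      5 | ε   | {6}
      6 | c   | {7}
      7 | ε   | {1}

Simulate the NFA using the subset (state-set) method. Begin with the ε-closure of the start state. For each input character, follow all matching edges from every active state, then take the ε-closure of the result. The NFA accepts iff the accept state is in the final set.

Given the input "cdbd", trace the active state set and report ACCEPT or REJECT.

start: ε-closure({0}) = {0,2,4}
'c' @ 1: {1,3}  [accepting]
'd' @ 2: {}  — dead — no transitions
rest 'bd' ignored (set empty)
final: {}; accept 1 not in set

Answer: REJECT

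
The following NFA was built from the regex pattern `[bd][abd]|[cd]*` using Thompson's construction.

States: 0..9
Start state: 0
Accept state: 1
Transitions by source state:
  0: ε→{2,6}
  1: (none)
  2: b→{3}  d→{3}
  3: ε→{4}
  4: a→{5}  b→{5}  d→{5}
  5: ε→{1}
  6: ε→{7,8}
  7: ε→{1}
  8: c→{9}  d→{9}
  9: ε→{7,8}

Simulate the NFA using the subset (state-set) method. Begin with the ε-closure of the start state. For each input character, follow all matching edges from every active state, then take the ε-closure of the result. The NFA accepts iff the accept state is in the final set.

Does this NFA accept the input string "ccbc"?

S₀ = ε-closure({0}) = {0,1,2,6,7,8}
'c' @ 1: {1,7,8,9}  (accept∈set)
'c' @ 2: {1,7,8,9}  (accept∈set)
'b' @ 3: {}  — state set empty
rest 'c' ignored (set empty)
final: {}; accept 1 not in set

Answer: REJECT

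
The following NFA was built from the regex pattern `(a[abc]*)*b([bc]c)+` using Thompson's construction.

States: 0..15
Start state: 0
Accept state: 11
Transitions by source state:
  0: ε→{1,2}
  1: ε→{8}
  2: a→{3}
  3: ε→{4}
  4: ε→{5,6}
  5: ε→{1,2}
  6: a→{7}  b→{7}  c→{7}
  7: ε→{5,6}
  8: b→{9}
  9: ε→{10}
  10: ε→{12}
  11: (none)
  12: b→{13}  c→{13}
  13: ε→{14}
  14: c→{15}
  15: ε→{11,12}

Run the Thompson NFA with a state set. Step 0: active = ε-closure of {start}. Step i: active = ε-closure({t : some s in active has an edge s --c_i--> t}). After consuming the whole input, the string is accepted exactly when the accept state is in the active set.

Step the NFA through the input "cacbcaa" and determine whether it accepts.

Answer: REJECT

Steps:
initial (ε-close {0}): {0,1,2,8}
'c' @ 1: {}  — state set empty
rest 'acbcaa' ignored (set empty)
final: {}; accept 11 not in set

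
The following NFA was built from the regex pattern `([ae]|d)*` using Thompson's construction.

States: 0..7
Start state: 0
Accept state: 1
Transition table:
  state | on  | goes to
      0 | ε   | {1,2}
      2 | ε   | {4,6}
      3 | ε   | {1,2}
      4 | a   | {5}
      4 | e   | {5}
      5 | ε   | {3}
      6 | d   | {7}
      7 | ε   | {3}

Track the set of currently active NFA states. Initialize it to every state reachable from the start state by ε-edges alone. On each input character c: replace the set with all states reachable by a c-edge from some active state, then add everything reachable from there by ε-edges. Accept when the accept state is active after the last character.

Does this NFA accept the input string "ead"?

Answer: ACCEPT

Steps:
start: ε-closure({0}) = {0,1,2,4,6}
'e' @ 1: {1,2,3,4,5,6}  ✓accept
'a' @ 2: {1,2,3,4,5,6}  ✓accept
'd' @ 3: {1,2,3,4,6,7}  ✓accept
after full input: {1,2,3,4,6,7}  (accept=1 in)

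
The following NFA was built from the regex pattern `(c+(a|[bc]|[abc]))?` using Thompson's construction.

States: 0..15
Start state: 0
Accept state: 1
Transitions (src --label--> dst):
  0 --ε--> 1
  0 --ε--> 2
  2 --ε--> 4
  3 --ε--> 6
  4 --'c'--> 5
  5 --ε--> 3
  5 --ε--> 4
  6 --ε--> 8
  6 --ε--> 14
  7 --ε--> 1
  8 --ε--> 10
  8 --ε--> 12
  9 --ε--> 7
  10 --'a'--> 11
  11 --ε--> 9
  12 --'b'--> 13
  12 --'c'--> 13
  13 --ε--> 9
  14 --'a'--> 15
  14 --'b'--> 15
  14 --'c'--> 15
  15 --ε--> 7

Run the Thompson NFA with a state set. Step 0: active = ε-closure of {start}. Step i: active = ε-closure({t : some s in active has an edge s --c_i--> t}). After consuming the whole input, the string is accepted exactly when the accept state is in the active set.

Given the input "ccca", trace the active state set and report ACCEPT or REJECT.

S₀ = ε-closure({0}) = {0,1,2,4}
'c' @ 1: {3,4,5,6,8,10,12,14}
'c' @ 2: {1,3,4,5,6,7,8,9,10,12,13,14,15}  [accepting]
'c' @ 3: {1,3,4,5,6,7,8,9,10,12,13,14,15}  [accepting]
'a' @ 4: {1,7,9,11,15}  [accepting]
end set {1,7,9,11,15} — state 1 in

Answer: ACCEPT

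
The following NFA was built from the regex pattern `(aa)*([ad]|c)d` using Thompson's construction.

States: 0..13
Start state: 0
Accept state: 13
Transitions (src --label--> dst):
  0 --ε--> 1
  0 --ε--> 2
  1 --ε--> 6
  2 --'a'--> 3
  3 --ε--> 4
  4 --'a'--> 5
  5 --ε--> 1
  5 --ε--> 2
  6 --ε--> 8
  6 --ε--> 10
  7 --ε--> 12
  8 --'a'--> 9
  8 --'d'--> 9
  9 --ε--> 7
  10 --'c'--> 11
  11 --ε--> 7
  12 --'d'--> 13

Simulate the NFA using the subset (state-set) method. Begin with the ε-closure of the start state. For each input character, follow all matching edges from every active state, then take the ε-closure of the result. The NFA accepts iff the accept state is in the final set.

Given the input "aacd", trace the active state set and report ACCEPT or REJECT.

Answer: ACCEPT

Steps:
initial (ε-close {0}): {0,1,2,6,8,10}
'a' @ 1: {3,4,7,9,12}
'a' @ 2: {1,2,5,6,8,10}
'c' @ 3: {7,11,12}
'd' @ 4: {13}  [accepting]
end set {13} — state 13 in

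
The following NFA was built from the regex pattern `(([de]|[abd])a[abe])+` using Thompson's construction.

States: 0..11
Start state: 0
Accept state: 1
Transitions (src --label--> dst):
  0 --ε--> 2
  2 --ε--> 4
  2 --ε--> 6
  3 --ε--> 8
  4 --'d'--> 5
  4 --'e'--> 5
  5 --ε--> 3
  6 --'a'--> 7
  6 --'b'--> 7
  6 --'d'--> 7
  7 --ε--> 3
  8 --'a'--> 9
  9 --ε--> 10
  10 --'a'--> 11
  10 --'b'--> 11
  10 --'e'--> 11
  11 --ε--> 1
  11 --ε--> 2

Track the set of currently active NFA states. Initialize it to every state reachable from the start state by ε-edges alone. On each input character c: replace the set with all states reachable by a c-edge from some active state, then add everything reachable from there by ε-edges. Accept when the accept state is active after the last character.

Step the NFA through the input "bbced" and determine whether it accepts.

Answer: REJECT

Derivation:
S₀ = ε-closure({0}) = {0,2,4,6}
'b' @ 1: {3,7,8}
'b' @ 2: {}  — dead — no transitions
rest 'ced' ignored (set empty)
final: {}; accept 1 not in set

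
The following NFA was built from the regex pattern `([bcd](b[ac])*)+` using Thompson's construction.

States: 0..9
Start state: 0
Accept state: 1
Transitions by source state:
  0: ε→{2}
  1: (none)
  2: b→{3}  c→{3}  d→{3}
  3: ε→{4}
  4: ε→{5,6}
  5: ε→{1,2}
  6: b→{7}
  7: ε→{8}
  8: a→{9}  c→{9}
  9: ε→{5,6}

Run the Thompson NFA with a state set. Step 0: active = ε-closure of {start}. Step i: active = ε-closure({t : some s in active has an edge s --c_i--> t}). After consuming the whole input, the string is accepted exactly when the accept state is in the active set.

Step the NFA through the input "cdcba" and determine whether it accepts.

S₀ = ε-closure({0}) = {0,2}
'c' @ 1: {1,2,3,4,5,6}  (accept∈set)
'd' @ 2: {1,2,3,4,5,6}  (accept∈set)
'c' @ 3: {1,2,3,4,5,6}  (accept∈set)
'b' @ 4: {1,2,3,4,5,6,7,8}  (accept∈set)
'a' @ 5: {1,2,5,6,9}  (accept∈set)
final: {1,2,5,6,9}; accept 1 in set

Answer: ACCEPT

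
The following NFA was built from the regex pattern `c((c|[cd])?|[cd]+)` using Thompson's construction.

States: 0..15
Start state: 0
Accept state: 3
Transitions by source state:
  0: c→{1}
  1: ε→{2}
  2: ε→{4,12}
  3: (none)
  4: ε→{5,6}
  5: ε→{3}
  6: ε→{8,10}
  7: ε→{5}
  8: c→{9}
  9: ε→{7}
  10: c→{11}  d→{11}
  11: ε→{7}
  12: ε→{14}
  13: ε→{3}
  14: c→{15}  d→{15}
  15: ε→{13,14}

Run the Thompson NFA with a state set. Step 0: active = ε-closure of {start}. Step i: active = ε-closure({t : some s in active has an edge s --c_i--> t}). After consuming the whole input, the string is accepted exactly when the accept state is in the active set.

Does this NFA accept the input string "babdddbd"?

start: ε-closure({0}) = {0}
'b' @ 1: {}  — no active states
rest 'abdddbd' ignored (set empty)
end set {} — state 3 not in

Answer: REJECT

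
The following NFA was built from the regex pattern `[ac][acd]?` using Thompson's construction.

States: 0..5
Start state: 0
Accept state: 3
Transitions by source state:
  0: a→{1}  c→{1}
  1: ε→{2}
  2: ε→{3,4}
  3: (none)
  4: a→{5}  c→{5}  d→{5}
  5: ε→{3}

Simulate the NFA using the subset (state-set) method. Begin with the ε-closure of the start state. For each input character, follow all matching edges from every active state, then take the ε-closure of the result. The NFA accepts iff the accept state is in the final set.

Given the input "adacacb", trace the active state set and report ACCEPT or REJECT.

S₀ = ε-closure({0}) = {0}
'a' @ 1: {1,2,3,4}  ✓accept
'd' @ 2: {3,5}  ✓accept
'a' @ 3: {}  — state set empty
rest 'cacb' ignored (set empty)
final: {}; accept 3 not in set

Answer: REJECT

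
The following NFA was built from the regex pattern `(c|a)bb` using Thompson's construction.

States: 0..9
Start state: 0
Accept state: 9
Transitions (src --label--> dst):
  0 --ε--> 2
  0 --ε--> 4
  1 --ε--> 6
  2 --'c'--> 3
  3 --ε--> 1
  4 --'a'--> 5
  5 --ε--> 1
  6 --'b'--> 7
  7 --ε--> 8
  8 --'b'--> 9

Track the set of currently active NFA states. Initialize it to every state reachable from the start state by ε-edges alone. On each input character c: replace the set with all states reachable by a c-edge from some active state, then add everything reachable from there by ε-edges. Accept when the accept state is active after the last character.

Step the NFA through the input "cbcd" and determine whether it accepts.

start: ε-closure({0}) = {0,2,4}
'c' @ 1: {1,3,6}
'b' @ 2: {7,8}
'c' @ 3: {}  — state set empty
rest 'd' ignored (set empty)
end set {} — state 9 not in

Answer: REJECT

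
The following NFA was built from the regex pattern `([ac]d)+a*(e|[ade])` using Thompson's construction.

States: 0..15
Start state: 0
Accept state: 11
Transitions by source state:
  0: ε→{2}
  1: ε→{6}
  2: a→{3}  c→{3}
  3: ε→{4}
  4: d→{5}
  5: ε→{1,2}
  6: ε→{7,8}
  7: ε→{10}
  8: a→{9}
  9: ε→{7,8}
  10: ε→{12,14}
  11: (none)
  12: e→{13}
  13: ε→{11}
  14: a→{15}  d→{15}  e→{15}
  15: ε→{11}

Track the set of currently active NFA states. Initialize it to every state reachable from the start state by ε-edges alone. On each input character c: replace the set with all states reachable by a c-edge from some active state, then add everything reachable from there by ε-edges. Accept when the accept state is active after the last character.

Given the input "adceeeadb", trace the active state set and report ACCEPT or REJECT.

Answer: REJECT

Trace:
S₀ = ε-closure({0}) = {0,2}
'a' @ 1: {3,4}
'd' @ 2: {1,2,5,6,7,8,10,12,14}
'c' @ 3: {3,4}
'e' @ 4: {}  — state set empty
rest 'eeadb' ignored (set empty)
end set {} — state 11 not in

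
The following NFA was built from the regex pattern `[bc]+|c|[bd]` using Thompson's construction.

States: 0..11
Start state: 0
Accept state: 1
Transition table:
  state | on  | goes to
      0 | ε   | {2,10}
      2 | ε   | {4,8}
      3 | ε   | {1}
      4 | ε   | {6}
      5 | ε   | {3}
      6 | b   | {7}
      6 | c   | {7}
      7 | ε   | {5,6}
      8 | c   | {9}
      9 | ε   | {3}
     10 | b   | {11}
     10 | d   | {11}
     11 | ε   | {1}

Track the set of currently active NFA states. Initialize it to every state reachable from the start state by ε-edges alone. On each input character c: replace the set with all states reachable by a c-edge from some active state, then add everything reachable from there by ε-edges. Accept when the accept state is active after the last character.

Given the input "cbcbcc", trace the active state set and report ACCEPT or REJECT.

Answer: ACCEPT

Derivation:
start: ε-closure({0}) = {0,2,4,6,8,10}
'c' @ 1: {1,3,5,6,7,9}  (accept∈set)
'b' @ 2: {1,3,5,6,7}  (accept∈set)
'c' @ 3: {1,3,5,6,7}  (accept∈set)
'b' @ 4: {1,3,5,6,7}  (accept∈set)
'c' @ 5: {1,3,5,6,7}  (accept∈set)
'c' @ 6: {1,3,5,6,7}  (accept∈set)
end set {1,3,5,6,7} — state 1 in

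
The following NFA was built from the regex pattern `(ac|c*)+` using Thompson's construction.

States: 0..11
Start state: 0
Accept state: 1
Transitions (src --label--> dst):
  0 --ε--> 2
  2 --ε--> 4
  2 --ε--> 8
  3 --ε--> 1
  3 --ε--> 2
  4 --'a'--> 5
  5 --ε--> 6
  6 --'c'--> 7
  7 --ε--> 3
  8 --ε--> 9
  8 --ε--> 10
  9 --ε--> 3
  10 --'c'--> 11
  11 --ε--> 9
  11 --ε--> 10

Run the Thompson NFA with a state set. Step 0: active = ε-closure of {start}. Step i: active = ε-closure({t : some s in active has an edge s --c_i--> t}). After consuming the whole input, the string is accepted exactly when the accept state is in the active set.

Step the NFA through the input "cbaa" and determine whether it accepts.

initial (ε-close {0}): {0,1,2,3,4,8,9,10}
'c' @ 1: {1,2,3,4,8,9,10,11}  (accept∈set)
'b' @ 2: {}  — state set empty
rest 'aa' ignored (set empty)
final: {}; accept 1 not in set

Answer: REJECT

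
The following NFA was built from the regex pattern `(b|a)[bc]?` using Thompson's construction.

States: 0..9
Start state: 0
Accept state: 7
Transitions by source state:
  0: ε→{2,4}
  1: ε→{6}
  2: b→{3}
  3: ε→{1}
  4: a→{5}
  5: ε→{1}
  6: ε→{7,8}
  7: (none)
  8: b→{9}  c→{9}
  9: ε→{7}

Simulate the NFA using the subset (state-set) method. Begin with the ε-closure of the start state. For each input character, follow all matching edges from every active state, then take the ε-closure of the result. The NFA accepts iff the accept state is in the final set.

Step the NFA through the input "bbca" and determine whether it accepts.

Answer: REJECT

Trace:
S₀ = ε-closure({0}) = {0,2,4}
'b' @ 1: {1,3,6,7,8}  (accept∈set)
'b' @ 2: {7,9}  (accept∈set)
'c' @ 3: {}  — state set empty
rest 'a' ignored (set empty)
after full input: {}  (accept=7 not in)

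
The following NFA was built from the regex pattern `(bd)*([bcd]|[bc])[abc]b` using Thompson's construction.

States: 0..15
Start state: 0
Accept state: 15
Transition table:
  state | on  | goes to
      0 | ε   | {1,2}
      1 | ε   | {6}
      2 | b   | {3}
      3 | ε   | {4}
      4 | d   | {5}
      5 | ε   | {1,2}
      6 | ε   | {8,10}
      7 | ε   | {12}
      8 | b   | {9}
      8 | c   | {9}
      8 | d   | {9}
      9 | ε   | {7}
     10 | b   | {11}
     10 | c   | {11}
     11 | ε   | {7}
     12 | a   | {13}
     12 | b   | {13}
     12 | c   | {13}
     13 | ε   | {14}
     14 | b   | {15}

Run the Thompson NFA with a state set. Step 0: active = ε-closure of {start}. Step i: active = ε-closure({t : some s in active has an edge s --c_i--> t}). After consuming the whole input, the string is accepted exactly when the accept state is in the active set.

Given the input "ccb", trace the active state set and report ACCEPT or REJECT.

initial (ε-close {0}): {0,1,2,6,8,10}
'c' @ 1: {7,9,11,12}
'c' @ 2: {13,14}
'b' @ 3: {15}  ✓accept
final: {15}; accept 15 in set

Answer: ACCEPT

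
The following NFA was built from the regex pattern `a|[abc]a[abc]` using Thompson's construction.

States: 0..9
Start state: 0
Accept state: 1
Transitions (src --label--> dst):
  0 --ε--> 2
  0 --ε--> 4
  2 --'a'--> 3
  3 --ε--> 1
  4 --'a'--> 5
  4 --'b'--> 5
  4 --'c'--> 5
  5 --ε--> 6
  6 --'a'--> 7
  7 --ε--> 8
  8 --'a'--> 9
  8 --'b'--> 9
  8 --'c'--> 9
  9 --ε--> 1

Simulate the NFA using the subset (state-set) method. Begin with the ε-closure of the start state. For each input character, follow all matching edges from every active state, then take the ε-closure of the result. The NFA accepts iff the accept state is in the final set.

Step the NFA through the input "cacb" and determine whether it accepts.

S₀ = ε-closure({0}) = {0,2,4}
'c' @ 1: {5,6}
'a' @ 2: {7,8}
'c' @ 3: {1,9}  (accept∈set)
'b' @ 4: {}  — no active states
final: {}; accept 1 not in set

Answer: REJECT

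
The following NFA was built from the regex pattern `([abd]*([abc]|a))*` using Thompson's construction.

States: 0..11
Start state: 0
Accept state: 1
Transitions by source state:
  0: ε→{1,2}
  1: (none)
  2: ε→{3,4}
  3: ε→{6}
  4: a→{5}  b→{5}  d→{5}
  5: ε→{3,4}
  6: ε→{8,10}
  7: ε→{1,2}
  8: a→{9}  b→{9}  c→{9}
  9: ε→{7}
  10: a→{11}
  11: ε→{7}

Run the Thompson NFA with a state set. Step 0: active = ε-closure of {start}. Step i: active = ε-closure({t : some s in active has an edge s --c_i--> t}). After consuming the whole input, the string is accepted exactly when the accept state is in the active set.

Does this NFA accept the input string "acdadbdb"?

Answer: ACCEPT

Derivation:
initial (ε-close {0}): {0,1,2,3,4,6,8,10}
'a' @ 1: {1,2,3,4,5,6,7,8,9,10,11}  (accept∈set)
'c' @ 2: {1,2,3,4,6,7,8,9,10}  (accept∈set)
'd' @ 3: {3,4,5,6,8,10}
'a' @ 4: {1,2,3,4,5,6,7,8,9,10,11}  (accept∈set)
'd' @ 5: {3,4,5,6,8,10}
'b' @ 6: {1,2,3,4,5,6,7,8,9,10}  (accept∈set)
'd' @ 7: {3,4,5,6,8,10}
'b' @ 8: {1,2,3,4,5,6,7,8,9,10}  (accept∈set)
end set {1,2,3,4,5,6,7,8,9,10} — state 1 in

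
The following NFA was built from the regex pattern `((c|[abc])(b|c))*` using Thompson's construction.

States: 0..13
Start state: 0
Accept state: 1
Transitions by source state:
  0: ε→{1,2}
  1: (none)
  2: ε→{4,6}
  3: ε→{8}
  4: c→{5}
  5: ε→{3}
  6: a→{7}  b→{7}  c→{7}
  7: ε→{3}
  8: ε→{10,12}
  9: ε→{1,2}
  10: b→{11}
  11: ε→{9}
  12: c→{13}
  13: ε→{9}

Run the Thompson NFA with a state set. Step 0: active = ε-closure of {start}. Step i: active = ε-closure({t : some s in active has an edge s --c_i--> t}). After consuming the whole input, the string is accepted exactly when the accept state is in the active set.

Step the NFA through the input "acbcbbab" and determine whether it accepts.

Answer: ACCEPT

Derivation:
start: ε-closure({0}) = {0,1,2,4,6}
'a' @ 1: {3,7,8,10,12}
'c' @ 2: {1,2,4,6,9,13}  (accept∈set)
'b' @ 3: {3,7,8,10,12}
'c' @ 4: {1,2,4,6,9,13}  (accept∈set)
'b' @ 5: {3,7,8,10,12}
'b' @ 6: {1,2,4,6,9,11}  (accept∈set)
'a' @ 7: {3,7,8,10,12}
'b' @ 8: {1,2,4,6,9,11}  (accept∈set)
end set {1,2,4,6,9,11} — state 1 in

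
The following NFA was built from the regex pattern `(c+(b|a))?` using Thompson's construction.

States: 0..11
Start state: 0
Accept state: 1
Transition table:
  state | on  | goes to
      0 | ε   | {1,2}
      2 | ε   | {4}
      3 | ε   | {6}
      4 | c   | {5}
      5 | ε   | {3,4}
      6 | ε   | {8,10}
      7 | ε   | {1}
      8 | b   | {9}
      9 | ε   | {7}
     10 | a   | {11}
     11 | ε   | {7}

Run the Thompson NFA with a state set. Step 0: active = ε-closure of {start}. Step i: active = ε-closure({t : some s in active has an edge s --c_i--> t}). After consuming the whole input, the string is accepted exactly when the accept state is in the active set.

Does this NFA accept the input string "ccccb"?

Answer: ACCEPT

Steps:
S₀ = ε-closure({0}) = {0,1,2,4}
'c' @ 1: {3,4,5,6,8,10}
'c' @ 2: {3,4,5,6,8,10}
'c' @ 3: {3,4,5,6,8,10}
'c' @ 4: {3,4,5,6,8,10}
'b' @ 5: {1,7,9}  ✓accept
final: {1,7,9}; accept 1 in set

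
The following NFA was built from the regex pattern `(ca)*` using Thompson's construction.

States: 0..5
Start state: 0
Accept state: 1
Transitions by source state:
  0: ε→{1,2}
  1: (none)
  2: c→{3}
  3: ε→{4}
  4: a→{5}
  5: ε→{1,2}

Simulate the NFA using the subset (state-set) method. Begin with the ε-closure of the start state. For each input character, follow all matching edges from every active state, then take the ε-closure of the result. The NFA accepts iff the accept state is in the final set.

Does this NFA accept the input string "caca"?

Answer: ACCEPT

Derivation:
initial (ε-close {0}): {0,1,2}
'c' @ 1: {3,4}
'a' @ 2: {1,2,5}  (accept∈set)
'c' @ 3: {3,4}
'a' @ 4: {1,2,5}  (accept∈set)
final: {1,2,5}; accept 1 in set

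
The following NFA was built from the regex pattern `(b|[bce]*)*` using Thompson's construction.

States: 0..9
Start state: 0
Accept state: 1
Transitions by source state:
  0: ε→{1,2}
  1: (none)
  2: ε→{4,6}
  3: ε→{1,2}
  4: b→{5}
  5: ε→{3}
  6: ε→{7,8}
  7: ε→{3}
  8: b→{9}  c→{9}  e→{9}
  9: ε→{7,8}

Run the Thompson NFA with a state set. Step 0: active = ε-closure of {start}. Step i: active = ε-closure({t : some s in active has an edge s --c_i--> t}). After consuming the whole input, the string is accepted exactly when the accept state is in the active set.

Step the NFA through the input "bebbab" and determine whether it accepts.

start: ε-closure({0}) = {0,1,2,3,4,6,7,8}
'b' @ 1: {1,2,3,4,5,6,7,8,9}  [accepting]
'e' @ 2: {1,2,3,4,6,7,8,9}  [accepting]
'b' @ 3: {1,2,3,4,5,6,7,8,9}  [accepting]
'b' @ 4: {1,2,3,4,5,6,7,8,9}  [accepting]
'a' @ 5: {}  — no active states
rest 'b' ignored (set empty)
end set {} — state 1 not in

Answer: REJECT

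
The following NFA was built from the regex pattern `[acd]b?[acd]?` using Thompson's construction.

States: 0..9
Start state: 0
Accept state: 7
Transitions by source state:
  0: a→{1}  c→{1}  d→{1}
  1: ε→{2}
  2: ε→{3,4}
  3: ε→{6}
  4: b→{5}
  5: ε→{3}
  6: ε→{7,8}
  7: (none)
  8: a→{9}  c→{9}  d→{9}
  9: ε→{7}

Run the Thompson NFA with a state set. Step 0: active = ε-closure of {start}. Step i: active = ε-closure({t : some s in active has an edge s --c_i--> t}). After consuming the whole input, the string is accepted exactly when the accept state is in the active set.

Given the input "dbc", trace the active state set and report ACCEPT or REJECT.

Answer: ACCEPT

Trace:
S₀ = ε-closure({0}) = {0}
'd' @ 1: {1,2,3,4,6,7,8}  [accepting]
'b' @ 2: {3,5,6,7,8}  [accepting]
'c' @ 3: {7,9}  [accepting]
end set {7,9} — state 7 in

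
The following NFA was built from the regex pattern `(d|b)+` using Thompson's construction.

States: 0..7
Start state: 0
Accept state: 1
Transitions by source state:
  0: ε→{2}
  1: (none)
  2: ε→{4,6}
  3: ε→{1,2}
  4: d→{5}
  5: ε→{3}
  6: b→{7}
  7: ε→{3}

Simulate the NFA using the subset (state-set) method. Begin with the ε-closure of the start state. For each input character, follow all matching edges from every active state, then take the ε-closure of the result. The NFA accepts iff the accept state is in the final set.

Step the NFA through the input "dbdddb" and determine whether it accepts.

start: ε-closure({0}) = {0,2,4,6}
'd' @ 1: {1,2,3,4,5,6}  (accept∈set)
'b' @ 2: {1,2,3,4,6,7}  (accept∈set)
'd' @ 3: {1,2,3,4,5,6}  (accept∈set)
'd' @ 4: {1,2,3,4,5,6}  (accept∈set)
'd' @ 5: {1,2,3,4,5,6}  (accept∈set)
'b' @ 6: {1,2,3,4,6,7}  (accept∈set)
final: {1,2,3,4,6,7}; accept 1 in set

Answer: ACCEPT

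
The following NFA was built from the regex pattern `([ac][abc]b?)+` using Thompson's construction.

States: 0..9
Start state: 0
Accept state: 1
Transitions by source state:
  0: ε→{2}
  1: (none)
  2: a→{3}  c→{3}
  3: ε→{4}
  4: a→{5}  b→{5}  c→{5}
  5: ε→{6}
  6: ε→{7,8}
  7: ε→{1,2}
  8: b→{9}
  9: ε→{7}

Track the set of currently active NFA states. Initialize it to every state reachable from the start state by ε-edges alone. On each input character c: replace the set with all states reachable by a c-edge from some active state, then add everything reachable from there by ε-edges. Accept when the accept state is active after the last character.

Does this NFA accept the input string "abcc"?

start: ε-closure({0}) = {0,2}
'a' @ 1: {3,4}
'b' @ 2: {1,2,5,6,7,8}  ✓accept
'c' @ 3: {3,4}
'c' @ 4: {1,2,5,6,7,8}  ✓accept
end set {1,2,5,6,7,8} — state 1 in

Answer: ACCEPT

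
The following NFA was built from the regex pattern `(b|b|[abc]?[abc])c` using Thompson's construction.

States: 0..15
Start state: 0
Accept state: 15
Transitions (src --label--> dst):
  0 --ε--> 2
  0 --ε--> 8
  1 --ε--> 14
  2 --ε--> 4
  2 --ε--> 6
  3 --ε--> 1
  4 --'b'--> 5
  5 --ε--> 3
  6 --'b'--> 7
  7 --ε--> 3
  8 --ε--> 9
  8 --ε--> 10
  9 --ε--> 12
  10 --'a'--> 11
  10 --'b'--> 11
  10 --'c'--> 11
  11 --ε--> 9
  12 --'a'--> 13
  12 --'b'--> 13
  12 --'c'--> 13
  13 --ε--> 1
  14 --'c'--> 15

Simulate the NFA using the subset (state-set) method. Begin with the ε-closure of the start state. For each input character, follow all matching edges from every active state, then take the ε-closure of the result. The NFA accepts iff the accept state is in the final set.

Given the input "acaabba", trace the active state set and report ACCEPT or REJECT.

initial (ε-close {0}): {0,2,4,6,8,9,10,12}
'a' @ 1: {1,9,11,12,13,14}
'c' @ 2: {1,13,14,15}  ✓accept
'a' @ 3: {}  — dead — no transitions
rest 'abba' ignored (set empty)
final: {}; accept 15 not in set

Answer: REJECT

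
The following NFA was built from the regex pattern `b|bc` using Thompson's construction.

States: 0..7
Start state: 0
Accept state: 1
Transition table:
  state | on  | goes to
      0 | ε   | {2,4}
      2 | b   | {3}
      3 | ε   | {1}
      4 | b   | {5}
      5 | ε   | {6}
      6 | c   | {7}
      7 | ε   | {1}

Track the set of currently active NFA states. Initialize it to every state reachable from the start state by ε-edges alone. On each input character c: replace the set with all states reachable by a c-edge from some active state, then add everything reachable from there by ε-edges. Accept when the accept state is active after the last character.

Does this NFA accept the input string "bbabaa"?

Answer: REJECT

Steps:
start: ε-closure({0}) = {0,2,4}
'b' @ 1: {1,3,5,6}  (accept∈set)
'b' @ 2: {}  — state set empty
rest 'abaa' ignored (set empty)
after full input: {}  (accept=1 not in)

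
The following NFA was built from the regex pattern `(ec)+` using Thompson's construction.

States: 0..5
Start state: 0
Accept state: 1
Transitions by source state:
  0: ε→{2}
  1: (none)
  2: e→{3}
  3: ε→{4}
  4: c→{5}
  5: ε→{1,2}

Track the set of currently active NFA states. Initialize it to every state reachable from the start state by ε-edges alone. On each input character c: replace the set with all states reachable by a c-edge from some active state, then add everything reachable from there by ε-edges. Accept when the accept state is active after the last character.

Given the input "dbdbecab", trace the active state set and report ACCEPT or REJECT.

Answer: REJECT

Steps:
start: ε-closure({0}) = {0,2}
'd' @ 1: {}  — state set empty
rest 'bdbecab' ignored (set empty)
end set {} — state 1 not in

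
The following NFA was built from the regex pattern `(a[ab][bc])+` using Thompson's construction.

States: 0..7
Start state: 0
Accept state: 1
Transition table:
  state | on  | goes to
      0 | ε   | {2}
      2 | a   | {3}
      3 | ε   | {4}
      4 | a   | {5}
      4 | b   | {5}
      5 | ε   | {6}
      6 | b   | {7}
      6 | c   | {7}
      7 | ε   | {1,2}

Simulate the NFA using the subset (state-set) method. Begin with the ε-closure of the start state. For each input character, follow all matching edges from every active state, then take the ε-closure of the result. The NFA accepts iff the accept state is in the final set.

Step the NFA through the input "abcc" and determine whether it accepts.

initial (ε-close {0}): {0,2}
'a' @ 1: {3,4}
'b' @ 2: {5,6}
'c' @ 3: {1,2,7}  (accept∈set)
'c' @ 4: {}  — state set empty
final: {}; accept 1 not in set

Answer: REJECT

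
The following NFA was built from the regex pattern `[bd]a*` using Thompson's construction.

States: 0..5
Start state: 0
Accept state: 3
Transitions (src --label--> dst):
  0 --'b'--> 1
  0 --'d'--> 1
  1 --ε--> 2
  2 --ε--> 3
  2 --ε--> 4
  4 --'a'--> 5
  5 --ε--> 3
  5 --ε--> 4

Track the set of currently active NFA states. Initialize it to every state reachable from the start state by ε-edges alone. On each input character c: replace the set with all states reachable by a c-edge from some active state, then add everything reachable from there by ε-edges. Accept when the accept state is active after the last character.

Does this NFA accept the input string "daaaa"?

Answer: ACCEPT

Derivation:
start: ε-closure({0}) = {0}
'd' @ 1: {1,2,3,4}  ✓accept
'a' @ 2: {3,4,5}  ✓accept
'a' @ 3: {3,4,5}  ✓accept
'a' @ 4: {3,4,5}  ✓accept
'a' @ 5: {3,4,5}  ✓accept
final: {3,4,5}; accept 3 in set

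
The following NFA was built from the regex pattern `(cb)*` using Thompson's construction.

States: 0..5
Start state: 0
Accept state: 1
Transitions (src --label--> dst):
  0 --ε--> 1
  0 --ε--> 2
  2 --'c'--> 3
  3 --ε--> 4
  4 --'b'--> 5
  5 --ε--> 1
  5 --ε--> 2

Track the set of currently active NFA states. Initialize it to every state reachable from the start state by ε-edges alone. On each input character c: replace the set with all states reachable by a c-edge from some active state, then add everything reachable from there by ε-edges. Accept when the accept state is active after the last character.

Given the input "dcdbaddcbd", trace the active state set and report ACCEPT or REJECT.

start: ε-closure({0}) = {0,1,2}
'd' @ 1: {}  — state set empty
rest 'cdbaddcbd' ignored (set empty)
final: {}; accept 1 not in set

Answer: REJECT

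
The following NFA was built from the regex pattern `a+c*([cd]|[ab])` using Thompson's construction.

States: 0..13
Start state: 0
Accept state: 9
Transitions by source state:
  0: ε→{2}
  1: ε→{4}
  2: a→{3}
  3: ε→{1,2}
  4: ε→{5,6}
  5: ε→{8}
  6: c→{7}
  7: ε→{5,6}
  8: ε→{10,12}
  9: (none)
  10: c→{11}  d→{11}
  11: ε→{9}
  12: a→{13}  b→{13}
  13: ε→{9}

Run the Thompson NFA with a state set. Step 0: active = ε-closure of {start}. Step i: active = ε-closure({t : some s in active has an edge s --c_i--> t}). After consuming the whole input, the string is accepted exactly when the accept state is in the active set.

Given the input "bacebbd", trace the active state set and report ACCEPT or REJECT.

initial (ε-close {0}): {0,2}
'b' @ 1: {}  — dead — no transitions
rest 'acebbd' ignored (set empty)
final: {}; accept 9 not in set

Answer: REJECT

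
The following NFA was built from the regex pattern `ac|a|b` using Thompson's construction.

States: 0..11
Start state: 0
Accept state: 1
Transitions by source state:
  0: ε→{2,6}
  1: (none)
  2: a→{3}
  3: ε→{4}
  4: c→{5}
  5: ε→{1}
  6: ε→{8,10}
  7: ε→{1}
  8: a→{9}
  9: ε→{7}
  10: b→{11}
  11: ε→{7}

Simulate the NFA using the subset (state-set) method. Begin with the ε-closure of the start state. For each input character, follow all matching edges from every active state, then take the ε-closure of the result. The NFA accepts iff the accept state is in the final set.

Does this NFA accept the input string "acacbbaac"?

start: ε-closure({0}) = {0,2,6,8,10}
'a' @ 1: {1,3,4,7,9}  [accepting]
'c' @ 2: {1,5}  [accepting]
'a' @ 3: {}  — state set empty
rest 'cbbaac' ignored (set empty)
end set {} — state 1 not in

Answer: REJECT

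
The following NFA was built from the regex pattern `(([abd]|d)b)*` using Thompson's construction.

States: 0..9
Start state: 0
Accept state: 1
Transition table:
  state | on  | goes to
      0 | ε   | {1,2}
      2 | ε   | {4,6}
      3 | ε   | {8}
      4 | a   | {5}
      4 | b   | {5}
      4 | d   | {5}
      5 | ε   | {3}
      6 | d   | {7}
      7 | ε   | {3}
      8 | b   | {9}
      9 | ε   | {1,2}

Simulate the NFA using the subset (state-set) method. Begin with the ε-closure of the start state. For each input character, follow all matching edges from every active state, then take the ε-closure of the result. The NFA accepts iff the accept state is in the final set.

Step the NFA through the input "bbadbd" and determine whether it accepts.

Answer: REJECT

Trace:
S₀ = ε-closure({0}) = {0,1,2,4,6}
'b' @ 1: {3,5,8}
'b' @ 2: {1,2,4,6,9}  [accepting]
'a' @ 3: {3,5,8}
'd' @ 4: {}  — dead — no transitions
rest 'bd' ignored (set empty)
after full input: {}  (accept=1 not in)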